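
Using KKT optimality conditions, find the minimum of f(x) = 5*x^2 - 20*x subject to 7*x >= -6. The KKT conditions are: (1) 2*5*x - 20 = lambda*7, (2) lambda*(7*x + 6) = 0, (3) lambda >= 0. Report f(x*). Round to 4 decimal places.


Step 1: Try lambda = 0 (constraint inactive).
Stationarity: 2*5*x - 20 = 0
x* = 20/(2*5) = 2.0
Check constraint: 7*2.0 = 14.0 >= -6 -- satisfied.
Step 2: Compute optimal value.
f(x*) = 5*2.0^2 - 20*2.0 = -20.0


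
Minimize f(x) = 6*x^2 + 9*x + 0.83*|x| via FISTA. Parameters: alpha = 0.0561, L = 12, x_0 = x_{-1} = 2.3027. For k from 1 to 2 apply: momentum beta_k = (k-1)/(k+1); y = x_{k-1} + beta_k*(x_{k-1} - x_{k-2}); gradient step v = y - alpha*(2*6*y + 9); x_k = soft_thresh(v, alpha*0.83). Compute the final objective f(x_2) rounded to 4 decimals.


FISTA on f(x) = 6*x^2 + 9*x + 0.83*|x|
L = 12, alpha = 0.0561
Iteration 1: beta = 0.0, y = 2.3027 + 0.0*(2.3027 - 2.3027) = 2.3027
  grad(y) = 36.6324, v = y - alpha*grad = 0.2476
  prox(v) = soft_thresh(0.2476, 0.0466) = 0.2011
Iteration 2: beta = 0.3333, y = 0.2011 + 0.3333*(0.2011 - 2.3027) = -0.4995
  grad(y) = 3.0061, v = y - alpha*grad = -0.6681
  prox(v) = soft_thresh(-0.6681, 0.0466) = -0.6216
f(x_2) = 6*(-0.6216)^2 + 9*(-0.6216) + 0.83*|-0.6216| = -2.7601


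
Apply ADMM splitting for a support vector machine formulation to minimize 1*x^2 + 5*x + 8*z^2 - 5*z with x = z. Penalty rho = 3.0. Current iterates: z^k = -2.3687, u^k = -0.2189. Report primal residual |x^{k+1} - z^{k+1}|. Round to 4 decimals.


ADMM iteration with rho = 3.0, z^k = -2.3687, u^k = -0.2189
Step 1: x-update.
Minimize 1*x^2 + 5*x + (3.0/2)*(x + 2.3687 - 0.2189)^2
FOC: (2*1 + 3.0)*x = -5 + 3.0*(-2.3687 + 0.2189)
x^{k+1} = -2.2899
Step 2: z-update.
Minimize 8*z^2 - 5*z + (3.0/2)*(-2.2899 - z - 0.2189)^2
FOC: (2*8 + 3.0)*z = 5 + 3.0*(-2.2899 - 0.2189)
z^{k+1} = -0.133
Step 3: u-update.
u^{k+1} = -0.2189 - 2.2899 + 0.133 = -2.3758
Step 4: Primal residual = |-2.2899 + 0.133| = 2.1569


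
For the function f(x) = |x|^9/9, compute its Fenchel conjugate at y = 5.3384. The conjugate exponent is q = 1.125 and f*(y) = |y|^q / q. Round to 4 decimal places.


The conjugate exponent q satisfies 1/p + 1/q = 1.
p = 9, so q = 9/(9 - 1) = 1.125
|y|^q = 5.3384^1.125 = 6.5817
f*(5.3384) = 6.5817 / 1.125 = 5.8504


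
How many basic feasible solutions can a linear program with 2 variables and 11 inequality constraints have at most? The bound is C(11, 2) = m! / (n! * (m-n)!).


Each vertex corresponds to some choice of n active constraints out of m, so the number of vertices is at most C(m, n) = m! / (n!(m-n)!).
m = 11, n = 2
Numerator: 11 * 10
Denominator: 2! = 2
C(11, 2) = 55


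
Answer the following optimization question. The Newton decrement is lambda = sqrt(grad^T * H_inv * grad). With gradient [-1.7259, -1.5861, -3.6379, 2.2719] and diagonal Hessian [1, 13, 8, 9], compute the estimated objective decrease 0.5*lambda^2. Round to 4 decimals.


Step 1: H is diagonal, so H^(-1) * g = [-1.7259, -0.122, -0.4547, 0.2524].
Step 2: g^T H^(-1) g = sum_i g_i^2 / H_ii
  = (-1.7259)^2/1 + (-1.5861)^2/13 + (-3.6379)^2/8 + (2.2719)^2/9
  = 2.9787 + 0.1935 + 1.6543 + 0.5735 = 5.4
Step 3: Objective decrease = 0.5 * g^T H^(-1) g = 2.7


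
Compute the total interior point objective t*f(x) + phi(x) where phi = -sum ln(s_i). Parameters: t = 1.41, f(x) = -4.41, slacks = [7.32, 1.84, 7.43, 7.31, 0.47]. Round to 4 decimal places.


Step 1: Compute log-barrier.
ln values: [1.9906, 0.6098, 2.0055, 1.9892, -0.755]
phi = -(1.9906 + 0.6098 + 2.0055 + 1.9892 - 0.755) = -5.8401
Step 2: Compute augmented objective.
t*f(x) = 1.41*-4.41 = -6.2181
Total = -6.2181 - 5.8401 = -12.0582


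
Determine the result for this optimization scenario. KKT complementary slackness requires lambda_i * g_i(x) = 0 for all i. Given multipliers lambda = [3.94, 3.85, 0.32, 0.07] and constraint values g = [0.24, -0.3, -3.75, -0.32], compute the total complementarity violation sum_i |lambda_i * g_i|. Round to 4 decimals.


KKT complementary slackness check:
lambda_1 * g_1 = 3.94 * 0.24 = 0.9456
lambda_2 * g_2 = 3.85 * -0.3 = -1.155
lambda_3 * g_3 = 0.32 * -3.75 = -1.2
lambda_4 * g_4 = 0.07 * -0.32 = -0.0224
Total violation = 0.9456 + 1.155 + 1.2 + 0.0224 = 3.323


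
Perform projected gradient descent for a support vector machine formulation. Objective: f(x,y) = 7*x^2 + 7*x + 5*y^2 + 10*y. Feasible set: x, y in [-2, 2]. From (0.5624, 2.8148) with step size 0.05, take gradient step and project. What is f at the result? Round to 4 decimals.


Step 1: Compute gradient at (0.5624, 2.8148).
grad_x = 2*7*0.5624 + 7 = 14.8736
grad_y = 2*5*2.8148 + 10 = 38.148
Step 2: Gradient step.
x_raw = 0.5624 - 0.05*14.8736 = -0.1813
y_raw = 2.8148 - 0.05*38.148 = 0.9074
Step 3: Project onto [-2, 2].
x_proj = clip(-0.1813) = -0.1813
y_proj = clip(0.9074) = 0.9074
Step 4: Evaluate f.
f(-0.1813, 0.9074) = 12.152


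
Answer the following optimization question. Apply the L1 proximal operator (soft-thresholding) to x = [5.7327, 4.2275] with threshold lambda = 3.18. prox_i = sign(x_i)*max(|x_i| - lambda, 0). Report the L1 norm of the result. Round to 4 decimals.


Soft-thresholding with lambda = 3.18:
prox(5.7327) = sign(5.7327)*max(|5.7327| - 3.18, 0) = 2.5527
prox(4.2275) = sign(4.2275)*max(|4.2275| - 3.18, 0) = 1.0475
prox(x) = [2.5527, 1.0475]
||prox(x)||_1 = 2.5527 + 1.0475 = 3.6002


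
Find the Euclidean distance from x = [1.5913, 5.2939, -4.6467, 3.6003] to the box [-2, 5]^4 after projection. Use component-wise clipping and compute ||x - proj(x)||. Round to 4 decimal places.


Project each component onto [-2, 5].
clip(1.5913) = 1.5913, clip(5.2939) = 5.0, clip(-4.6467) = -2.0, clip(3.6003) = 3.6003
Projection = [1.5913, 5.0, -2.0, 3.6003]
Squared diffs: [0.0, 0.0864, 7.005, 0.0]
Distance = sqrt(7.0914) = 2.663


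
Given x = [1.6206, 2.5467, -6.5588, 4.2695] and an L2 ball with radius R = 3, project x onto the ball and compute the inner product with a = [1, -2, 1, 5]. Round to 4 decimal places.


Step 1: Compute ||x|| (intermediates to 6 decimals).
||x|| = sqrt(1.6206^2 + 2.5467^2 + (-6.5588)^2 + 4.2695^2) = 8.387998
Step 2: Project.
Since ||x|| > R, scale = R/||x|| = 3/8.387998 = 0.357654, proj(x) = scale * x
proj(x) = [0.579614, 0.910837, -2.345781, 1.527004]
Step 3: Dot product.
a^T * proj(x) = 1*0.579614 - 2*0.910837 + 1*(-2.345781) + 5*1.527004 = 4.0472


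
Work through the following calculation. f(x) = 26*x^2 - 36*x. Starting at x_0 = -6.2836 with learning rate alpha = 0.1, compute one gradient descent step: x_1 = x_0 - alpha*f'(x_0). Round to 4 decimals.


We compute the gradient at x_0 and apply the update.
f'(x) = 52*x - 36
f'(-6.2836) = 52*-6.2836 - 36 = -362.7472
x_1 = -6.2836 - 0.1*-362.7472 = 29.9911


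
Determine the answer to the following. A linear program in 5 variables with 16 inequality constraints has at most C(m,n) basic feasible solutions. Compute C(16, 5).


Each vertex corresponds to some choice of n active constraints out of m, so the number of vertices is at most C(m, n) = m! / (n!(m-n)!).
m = 16, n = 5
Numerator: 16 * 15 * 14 * 13 * 12
Denominator: 5! = 120
C(16, 5) = 4368


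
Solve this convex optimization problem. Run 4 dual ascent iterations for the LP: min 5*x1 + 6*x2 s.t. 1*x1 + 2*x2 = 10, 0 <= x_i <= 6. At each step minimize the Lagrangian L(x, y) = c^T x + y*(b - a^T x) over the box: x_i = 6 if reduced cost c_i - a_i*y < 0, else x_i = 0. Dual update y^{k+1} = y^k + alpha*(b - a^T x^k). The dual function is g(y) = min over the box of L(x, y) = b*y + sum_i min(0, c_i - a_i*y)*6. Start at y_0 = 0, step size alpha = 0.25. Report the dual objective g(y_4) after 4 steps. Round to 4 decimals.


Dual ascent for LP: min 5*x1 + 6*x2, 1*x1 + 2*x2 = 10, 0 <= x_i <= 6
Step 1: y^k = 0.0, reduced costs: (5.0, 6.0)
  x^k = (0.0, 0.0), subgradient = b - a^T x = 10.0
  y^{k+1} = 0.0 + 0.25*10.0 = 2.5
Step 2: y^k = 2.5, reduced costs: (2.5, 1.0)
  x^k = (0.0, 0.0), subgradient = b - a^T x = 10.0
  y^{k+1} = 2.5 + 0.25*10.0 = 5.0
Step 3: y^k = 5.0, reduced costs: (0.0, -4.0)
  x^k = (0.0, 6.0), subgradient = b - a^T x = -2.0
  y^{k+1} = 5.0 + 0.25*-2.0 = 4.5
Step 4: y^k = 4.5, reduced costs: (0.5, -3.0)
  x^k = (0.0, 6.0), subgradient = b - a^T x = -2.0
  y^{k+1} = 4.5 + 0.25*-2.0 = 4.0
Dual objective at y_4 = 4.0: reduced costs (1.0, -2.0), box minimizer x = (0.0, 6.0)
g(y_4) = b*y + (c1 - a1*y)*x1 + (c2 - a2*y)*x2 = 10*4.0 + 1.0*0.0 + (-2.0)*6.0 = 40.0 + 0.0 - 12.0 = 28.0


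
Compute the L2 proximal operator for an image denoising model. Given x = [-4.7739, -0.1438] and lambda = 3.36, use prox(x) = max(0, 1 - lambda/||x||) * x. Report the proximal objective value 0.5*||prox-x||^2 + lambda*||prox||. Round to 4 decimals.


Step 1: Compute ||x||.
||x|| = 4.7761
Step 2: Compute scaling factor.
scale = max(0, 1 - 3.36/4.7761) = 0.2965
Step 3: prox(x) = [-1.4154, -0.0426]
||prox(x)|| = 1.4161
Step 4: Proximal objective.
0.5*||prox-x||^2 = 5.6448
lambda*||prox|| = 4.7581
Total = 10.4028


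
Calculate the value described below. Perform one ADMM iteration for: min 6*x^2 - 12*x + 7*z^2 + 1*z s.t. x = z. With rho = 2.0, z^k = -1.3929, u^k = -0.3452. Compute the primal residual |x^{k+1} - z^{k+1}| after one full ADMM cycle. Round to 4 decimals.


ADMM iteration with rho = 2.0, z^k = -1.3929, u^k = -0.3452
Step 1: x-update.
Minimize 6*x^2 - 12*x + (2.0/2)*(x + 1.3929 - 0.3452)^2
FOC: (2*6 + 2.0)*x = 12 + 2.0*(-1.3929 + 0.3452)
x^{k+1} = 0.7075
Step 2: z-update.
Minimize 7*z^2 + 1*z + (2.0/2)*(0.7075 - z - 0.3452)^2
FOC: (2*7 + 2.0)*z = -1 + 2.0*(0.7075 - 0.3452)
z^{k+1} = -0.0172
Step 3: u-update.
u^{k+1} = -0.3452 + 0.7075 + 0.0172 = 0.3795
Step 4: Primal residual = |0.7075 + 0.0172| = 0.7247


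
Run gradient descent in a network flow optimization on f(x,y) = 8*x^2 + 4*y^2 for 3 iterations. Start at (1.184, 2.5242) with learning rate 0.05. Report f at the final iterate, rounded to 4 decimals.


Gradient descent on f(x,y) = 8*x^2 + 4*y^2.
Starting point: (1.184, 2.5242), alpha = 0.05
Step 1: grad_x = 2*8*1.184 = 18.944, grad_y = 2*4*2.5242 = 20.1936
  x_1 = 1.184 - 0.05*18.944 = 0.2368
  y_1 = 2.5242 - 0.05*20.1936 = 1.5145
Step 2: grad_x = 2*8*0.2368 = 3.7888, grad_y = 2*4*1.5145 = 12.1162
  x_2 = 0.2368 - 0.05*3.7888 = 0.0474
  y_2 = 1.5145 - 0.05*12.1162 = 0.9087
Step 3: grad_x = 2*8*0.0474 = 0.7578, grad_y = 2*4*0.9087 = 7.2697
  x_3 = 0.0474 - 0.05*0.7578 = 0.0095
  y_3 = 0.9087 - 0.05*7.2697 = 0.5452
f(0.0095, 0.5452) = 8*0.0095^2 + 4*0.5452^2 = 1.1898


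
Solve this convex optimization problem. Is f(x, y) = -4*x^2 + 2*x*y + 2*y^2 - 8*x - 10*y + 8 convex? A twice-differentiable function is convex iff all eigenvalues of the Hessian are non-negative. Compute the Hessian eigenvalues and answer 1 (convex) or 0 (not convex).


The Hessian of f(x,y) = -4*x^2 + 2*x*y + 2*y^2 - 8*x - 10*y + 8 is:
H = [[-8, 2], [2, 4]]
Trace = -8 + 4 = -4
Determinant = -8*4 - (2)^2 = -36
Discriminant = (-4)^2 - 4*-36 = 160.0
Eigenvalues: lambda_1 = -8.3246, lambda_2 = 4.3246
The function is not convex.

0


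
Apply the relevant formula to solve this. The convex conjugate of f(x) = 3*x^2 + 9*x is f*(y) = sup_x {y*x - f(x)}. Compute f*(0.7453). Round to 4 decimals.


f*(y) = sup_x {y*x - a*x^2 - b*x} = sup_x {(y-b)*x - a*x^2}
FOC: (y - b) - 2a*x = 0 => x* = (y - b)/(2a)
x* = (0.7453 - 9)/(2*3) = -1.3758
f*(0.7453) = (y-b)^2/(4a) = (0.7453 - 9)^2/(4*3)
= 68.1401/12 = 5.6783


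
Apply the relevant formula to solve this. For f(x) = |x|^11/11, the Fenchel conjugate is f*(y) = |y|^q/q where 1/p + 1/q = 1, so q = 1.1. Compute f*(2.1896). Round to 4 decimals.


The conjugate exponent q satisfies 1/p + 1/q = 1.
p = 11, so q = 11/(11 - 1) = 1.1
|y|^q = 2.1896^1.1 = 2.3681
f*(2.1896) = 2.3681 / 1.1 = 2.1528


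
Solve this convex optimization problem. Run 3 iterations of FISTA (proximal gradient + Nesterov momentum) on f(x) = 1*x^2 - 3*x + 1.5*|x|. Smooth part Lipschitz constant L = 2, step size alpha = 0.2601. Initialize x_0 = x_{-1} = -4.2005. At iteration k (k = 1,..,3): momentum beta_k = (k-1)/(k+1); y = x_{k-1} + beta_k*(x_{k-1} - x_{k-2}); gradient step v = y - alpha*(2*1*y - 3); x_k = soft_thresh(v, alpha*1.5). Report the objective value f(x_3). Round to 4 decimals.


FISTA on f(x) = 1*x^2 - 3*x + 1.5*|x|
L = 2, alpha = 0.2601
Iteration 1: beta = 0.0, y = -4.2005 + 0.0*(-4.2005 + 4.2005) = -4.2005
  grad(y) = -11.401, v = y - alpha*grad = -1.2351
  prox(v) = soft_thresh(-1.2351, 0.3902) = -0.8449
Iteration 2: beta = 0.3333, y = -0.8449 + 0.3333*(-0.8449 + 4.2005) = 0.2736
  grad(y) = -2.4529, v = y - alpha*grad = 0.9116
  prox(v) = soft_thresh(0.9116, 0.3902) = 0.5214
Iteration 3: beta = 0.5, y = 0.5214 + 0.5*(0.5214 + 0.8449) = 1.2046
  grad(y) = -0.5908, v = y - alpha*grad = 1.3583
  prox(v) = soft_thresh(1.3583, 0.3902) = 0.9681
f(x_3) = 1*0.9681^2 - 3*0.9681 + 1.5*|0.9681| = -0.5149


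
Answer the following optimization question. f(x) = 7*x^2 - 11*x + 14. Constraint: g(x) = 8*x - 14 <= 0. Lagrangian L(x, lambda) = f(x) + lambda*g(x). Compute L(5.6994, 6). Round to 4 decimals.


Step 1: Evaluate f(x).
f(5.6994) = 7*5.6994^2 - 11*5.6994 + 14 = 178.6887
Step 2: Evaluate g(x).
g(5.6994) = 8*5.6994 - 14 = 31.5952
Step 3: Compute Lagrangian.
L = 178.6887 + 6*31.5952 = 368.2599


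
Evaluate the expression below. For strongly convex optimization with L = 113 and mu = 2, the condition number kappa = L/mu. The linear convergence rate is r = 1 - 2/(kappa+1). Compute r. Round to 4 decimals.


Step 1: Compute the condition number.
kappa = L/mu = 113/2 = 56.5
Step 2: Compute the convergence rate.
r = 1 - 2/(kappa + 1) = 1 - 2*mu/(L + mu) = (L - mu)/(L + mu) = 111/115 = 0.9652


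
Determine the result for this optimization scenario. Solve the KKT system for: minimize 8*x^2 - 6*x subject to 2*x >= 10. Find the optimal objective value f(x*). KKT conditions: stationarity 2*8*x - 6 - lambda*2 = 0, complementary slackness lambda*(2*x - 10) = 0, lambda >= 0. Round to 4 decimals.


Step 1: Try lambda = 0 (constraint inactive).
x_unc = 6/(2*8) = 0.375
Check: 2*0.375 = 0.75 < 10 -- violated!
Step 2: Constraint must be active: 2*x = 10
x* = 10/2 = 5.0
lambda = (2*8*5.0 - 6)/2 = 37.0
Step 3: Compute optimal value.
f(x*) = 8*5.0^2 - 6*5.0 = 170.0


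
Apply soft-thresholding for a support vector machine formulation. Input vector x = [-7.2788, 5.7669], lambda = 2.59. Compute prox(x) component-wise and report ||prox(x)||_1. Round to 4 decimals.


Soft-thresholding with lambda = 2.59:
prox(-7.2788) = sign(-7.2788)*max(|-7.2788| - 2.59, 0) = -4.6888
prox(5.7669) = sign(5.7669)*max(|5.7669| - 2.59, 0) = 3.1769
prox(x) = [-4.6888, 3.1769]
||prox(x)||_1 = 4.6888 + 3.1769 = 7.8657


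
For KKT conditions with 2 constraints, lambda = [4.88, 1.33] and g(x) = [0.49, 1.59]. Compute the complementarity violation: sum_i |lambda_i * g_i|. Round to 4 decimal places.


KKT complementary slackness check:
lambda_1 * g_1 = 4.88 * 0.49 = 2.3912
lambda_2 * g_2 = 1.33 * 1.59 = 2.1147
Total violation = 2.3912 + 2.1147 = 4.5059


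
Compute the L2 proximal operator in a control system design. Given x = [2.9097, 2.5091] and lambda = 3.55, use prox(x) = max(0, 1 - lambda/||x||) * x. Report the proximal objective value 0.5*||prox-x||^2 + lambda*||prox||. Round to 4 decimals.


Step 1: Compute ||x||.
||x|| = 3.8421
Step 2: Compute scaling factor.
scale = max(0, 1 - 3.55/3.8421) = 0.076
Step 3: prox(x) = [0.2212, 0.1908]
||prox(x)|| = 0.2921
Step 4: Proximal objective.
0.5*||prox-x||^2 = 6.3013
lambda*||prox|| = 1.037
Total = 7.3383


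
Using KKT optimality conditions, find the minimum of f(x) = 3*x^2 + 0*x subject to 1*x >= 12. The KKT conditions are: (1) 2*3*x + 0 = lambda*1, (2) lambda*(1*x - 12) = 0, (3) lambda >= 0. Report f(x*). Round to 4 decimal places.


Step 1: Try lambda = 0 (constraint inactive).
x_unc = 0/(2*3) = 0.0
Check: 1*0.0 = 0.0 < 12 -- violated!
Step 2: Constraint must be active: 1*x = 12
x* = 12/1 = 12.0
lambda = (2*3*12.0 + 0)/1 = 72.0
Step 3: Compute optimal value.
f(x*) = 3*12.0^2 + 0*12.0 = 432.0


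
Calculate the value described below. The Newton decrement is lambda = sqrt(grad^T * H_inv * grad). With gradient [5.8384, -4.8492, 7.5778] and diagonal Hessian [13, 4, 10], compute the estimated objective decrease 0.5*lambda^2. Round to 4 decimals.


Step 1: H is diagonal, so H^(-1) * g = [0.4491, -1.2123, 0.7578].
Step 2: g^T H^(-1) g = sum_i g_i^2 / H_ii
  = (5.8384)^2/13 + (-4.8492)^2/4 + (7.5778)^2/10
  = 2.6221 + 5.8787 + 5.7423 = 14.2431
Step 3: Objective decrease = 0.5 * g^T H^(-1) g = 7.1215


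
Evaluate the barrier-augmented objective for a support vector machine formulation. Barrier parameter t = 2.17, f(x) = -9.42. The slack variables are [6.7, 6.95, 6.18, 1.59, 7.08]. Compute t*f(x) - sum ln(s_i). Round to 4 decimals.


Step 1: Compute log-barrier.
ln values: [1.9021, 1.9387, 1.8213, 0.4637, 1.9573]
phi = -(1.9021 + 1.9387 + 1.8213 + 0.4637 + 1.9573) = -8.0832
Step 2: Compute augmented objective.
t*f(x) = 2.17*-9.42 = -20.4414
Total = -20.4414 - 8.0832 = -28.5246


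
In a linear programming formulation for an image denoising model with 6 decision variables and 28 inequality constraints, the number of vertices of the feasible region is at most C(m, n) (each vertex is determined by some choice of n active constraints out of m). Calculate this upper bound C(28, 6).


Each vertex corresponds to some choice of n active constraints out of m, so the number of vertices is at most C(m, n) = m! / (n!(m-n)!).
m = 28, n = 6
Numerator: 28 * 27 * 26 * 25 * 24 * 23
Denominator: 6! = 720
C(28, 6) = 376740


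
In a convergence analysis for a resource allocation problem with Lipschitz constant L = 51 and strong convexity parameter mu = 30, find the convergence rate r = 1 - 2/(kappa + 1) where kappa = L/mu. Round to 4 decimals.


Step 1: Compute the condition number.
kappa = L/mu = 51/30 = 1.7
Step 2: Compute the convergence rate.
r = 1 - 2/(kappa + 1) = 1 - 2*mu/(L + mu) = (L - mu)/(L + mu) = 21/81 = 0.2593


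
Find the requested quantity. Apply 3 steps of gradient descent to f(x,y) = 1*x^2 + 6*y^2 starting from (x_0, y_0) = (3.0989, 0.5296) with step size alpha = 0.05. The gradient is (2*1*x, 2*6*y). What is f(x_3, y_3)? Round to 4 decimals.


Gradient descent on f(x,y) = 1*x^2 + 6*y^2.
Starting point: (3.0989, 0.5296), alpha = 0.05
Step 1: grad_x = 2*1*3.0989 = 6.1978, grad_y = 2*6*0.5296 = 6.3552
  x_1 = 3.0989 - 0.05*6.1978 = 2.789
  y_1 = 0.5296 - 0.05*6.3552 = 0.2118
Step 2: grad_x = 2*1*2.789 = 5.578, grad_y = 2*6*0.2118 = 2.5421
  x_2 = 2.789 - 0.05*5.578 = 2.5101
  y_2 = 0.2118 - 0.05*2.5421 = 0.0847
Step 3: grad_x = 2*1*2.5101 = 5.0202, grad_y = 2*6*0.0847 = 1.0168
  x_3 = 2.5101 - 0.05*5.0202 = 2.2591
  y_3 = 0.0847 - 0.05*1.0168 = 0.0339
f(2.2591, 0.0339) = 1*2.2591^2 + 6*0.0339^2 = 5.1104


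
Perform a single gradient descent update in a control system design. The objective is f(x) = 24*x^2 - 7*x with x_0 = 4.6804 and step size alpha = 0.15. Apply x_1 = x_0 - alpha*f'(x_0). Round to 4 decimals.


We compute the gradient at x_0 and apply the update.
f'(x) = 48*x - 7
f'(4.6804) = 48*4.6804 - 7 = 217.6592
x_1 = 4.6804 - 0.15*217.6592 = -27.9685


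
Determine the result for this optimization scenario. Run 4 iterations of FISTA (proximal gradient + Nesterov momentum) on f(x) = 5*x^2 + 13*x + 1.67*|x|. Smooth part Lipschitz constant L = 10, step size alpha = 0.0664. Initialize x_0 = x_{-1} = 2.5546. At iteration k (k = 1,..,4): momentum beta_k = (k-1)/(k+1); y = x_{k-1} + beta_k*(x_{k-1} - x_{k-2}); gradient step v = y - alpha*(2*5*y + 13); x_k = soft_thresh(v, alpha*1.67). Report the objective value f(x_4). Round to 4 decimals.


FISTA on f(x) = 5*x^2 + 13*x + 1.67*|x|
L = 10, alpha = 0.0664
Iteration 1: beta = 0.0, y = 2.5546 + 0.0*(2.5546 - 2.5546) = 2.5546
  grad(y) = 38.546, v = y - alpha*grad = -0.0049
  prox(v) = soft_thresh(-0.0049, 0.1109) = 0.0
Iteration 2: beta = 0.3333, y = 0.0 + 0.3333*(0.0 - 2.5546) = -0.8515
  grad(y) = 4.4847, v = y - alpha*grad = -1.1493
  prox(v) = soft_thresh(-1.1493, 0.1109) = -1.0384
Iteration 3: beta = 0.5, y = -1.0384 + 0.5*(-1.0384 - 0.0) = -1.5576
  grad(y) = -2.5764, v = y - alpha*grad = -1.3866
  prox(v) = soft_thresh(-1.3866, 0.1109) = -1.2757
Iteration 4: beta = 0.6, y = -1.2757 + 0.6*(-1.2757 + 1.0384) = -1.418
  grad(y) = -1.1803, v = y - alpha*grad = -1.3397
  prox(v) = soft_thresh(-1.3397, 0.1109) = -1.2288
f(x_4) = 5*(-1.2288)^2 + 13*(-1.2288) + 1.67*|-1.2288| = -6.3726


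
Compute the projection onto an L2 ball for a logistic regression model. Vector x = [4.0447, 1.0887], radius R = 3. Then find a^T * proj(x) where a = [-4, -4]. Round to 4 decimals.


Step 1: Compute ||x|| (intermediates to 6 decimals).
||x|| = sqrt(4.0447^2 + 1.0887^2) = 4.188659
Step 2: Project.
Since ||x|| > R, scale = R/||x|| = 3/4.188659 = 0.71622, proj(x) = scale * x
proj(x) = [2.896895, 0.779749]
Step 3: Dot product.
a^T * proj(x) = -4*2.896895 - 4*0.779749 = -14.7066


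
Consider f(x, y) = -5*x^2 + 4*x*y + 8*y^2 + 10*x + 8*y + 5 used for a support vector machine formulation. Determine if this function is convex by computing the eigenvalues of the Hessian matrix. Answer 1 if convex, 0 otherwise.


The Hessian of f(x,y) = -5*x^2 + 4*x*y + 8*y^2 + 10*x + 8*y + 5 is:
H = [[-10, 4], [4, 16]]
Trace = -10 + 16 = 6
Determinant = -10*16 - (4)^2 = -176
Discriminant = (6)^2 - 4*-176 = 740.0
Eigenvalues: lambda_1 = -10.6015, lambda_2 = 16.6015
The function is not convex.

0


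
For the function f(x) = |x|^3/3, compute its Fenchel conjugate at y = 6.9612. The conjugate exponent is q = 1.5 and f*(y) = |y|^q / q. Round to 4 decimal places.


The conjugate exponent q satisfies 1/p + 1/q = 1.
p = 3, so q = 3/(3 - 1) = 1.5
|y|^q = 6.9612^1.5 = 18.3665
f*(6.9612) = 18.3665 / 1.5 = 12.2443


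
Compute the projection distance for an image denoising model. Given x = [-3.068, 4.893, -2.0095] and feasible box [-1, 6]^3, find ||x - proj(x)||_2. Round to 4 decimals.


Project each component onto [-1, 6].
clip(-3.068) = -1.0, clip(4.893) = 4.893, clip(-2.0095) = -1.0
Projection = [-1.0, 4.893, -1.0]
Squared diffs: [4.2766, 0.0, 1.0191]
Distance = sqrt(5.2957) = 2.3012


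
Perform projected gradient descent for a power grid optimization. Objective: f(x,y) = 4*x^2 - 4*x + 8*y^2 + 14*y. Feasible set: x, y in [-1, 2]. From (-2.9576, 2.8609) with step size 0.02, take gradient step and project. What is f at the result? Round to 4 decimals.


Step 1: Compute gradient at (-2.9576, 2.8609).
grad_x = 2*4*-2.9576 - 4 = -27.6608
grad_y = 2*8*2.8609 + 14 = 59.7744
Step 2: Gradient step.
x_raw = -2.9576 - 0.02*-27.6608 = -2.4044
y_raw = 2.8609 - 0.02*59.7744 = 1.6654
Step 3: Project onto [-1, 2].
x_proj = clip(-2.4044) = -1.0
y_proj = clip(1.6654) = 1.6654
Step 4: Evaluate f.
f(-1.0, 1.6654) = 53.5045


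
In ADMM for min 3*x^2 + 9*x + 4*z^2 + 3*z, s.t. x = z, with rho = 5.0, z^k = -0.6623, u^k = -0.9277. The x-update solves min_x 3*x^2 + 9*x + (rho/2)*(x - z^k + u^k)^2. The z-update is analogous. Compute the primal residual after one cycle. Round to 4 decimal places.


ADMM iteration with rho = 5.0, z^k = -0.6623, u^k = -0.9277
Step 1: x-update.
Minimize 3*x^2 + 9*x + (5.0/2)*(x + 0.6623 - 0.9277)^2
FOC: (2*3 + 5.0)*x = -9 + 5.0*(-0.6623 + 0.9277)
x^{k+1} = -0.6975
Step 2: z-update.
Minimize 4*z^2 + 3*z + (5.0/2)*(-0.6975 - z - 0.9277)^2
FOC: (2*4 + 5.0)*z = -3 + 5.0*(-0.6975 - 0.9277)
z^{k+1} = -0.8559
Step 3: u-update.
u^{k+1} = -0.9277 - 0.6975 + 0.8559 = -0.7694
Step 4: Primal residual = |-0.6975 + 0.8559| = 0.1583


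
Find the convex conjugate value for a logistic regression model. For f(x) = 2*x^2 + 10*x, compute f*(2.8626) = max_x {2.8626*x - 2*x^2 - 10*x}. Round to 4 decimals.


f*(y) = sup_x {y*x - a*x^2 - b*x} = sup_x {(y-b)*x - a*x^2}
FOC: (y - b) - 2a*x = 0 => x* = (y - b)/(2a)
x* = (2.8626 - 10)/(2*2) = -1.7844
f*(2.8626) = (y-b)^2/(4a) = (2.8626 - 10)^2/(4*2)
= 50.9425/8 = 6.3678


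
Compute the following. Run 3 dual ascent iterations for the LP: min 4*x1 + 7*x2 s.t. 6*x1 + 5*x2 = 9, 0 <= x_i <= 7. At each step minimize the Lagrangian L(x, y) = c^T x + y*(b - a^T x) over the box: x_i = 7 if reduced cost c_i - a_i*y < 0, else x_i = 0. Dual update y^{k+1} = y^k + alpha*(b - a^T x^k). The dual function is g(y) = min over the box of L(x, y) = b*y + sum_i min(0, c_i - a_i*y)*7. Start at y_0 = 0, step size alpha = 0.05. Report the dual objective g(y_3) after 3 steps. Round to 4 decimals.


Dual ascent for LP: min 4*x1 + 7*x2, 6*x1 + 5*x2 = 9, 0 <= x_i <= 7
Step 1: y^k = 0.0, reduced costs: (4.0, 7.0)
  x^k = (0.0, 0.0), subgradient = b - a^T x = 9.0
  y^{k+1} = 0.0 + 0.05*9.0 = 0.45
Step 2: y^k = 0.45, reduced costs: (1.3, 4.75)
  x^k = (0.0, 0.0), subgradient = b - a^T x = 9.0
  y^{k+1} = 0.45 + 0.05*9.0 = 0.9
Step 3: y^k = 0.9, reduced costs: (-1.4, 2.5)
  x^k = (7.0, 0.0), subgradient = b - a^T x = -33.0
  y^{k+1} = 0.9 + 0.05*-33.0 = -0.75
Dual objective at y_3 = -0.75: reduced costs (8.5, 10.75), box minimizer x = (0.0, 0.0)
g(y_3) = b*y + (c1 - a1*y)*x1 + (c2 - a2*y)*x2 = 9*(-0.75) + 8.5*0.0 + 10.75*0.0 = -6.75 + 0.0 + 0.0 = -6.75


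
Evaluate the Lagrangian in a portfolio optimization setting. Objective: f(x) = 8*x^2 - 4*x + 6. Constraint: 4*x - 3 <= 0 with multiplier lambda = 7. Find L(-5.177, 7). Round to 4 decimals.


Step 1: Evaluate f(x).
f(-5.177) = 8*(-5.177)^2 - 4*(-5.177) + 6 = 241.1186
Step 2: Evaluate g(x).
g(-5.177) = 4*-5.177 - 3 = -23.708
Step 3: Compute Lagrangian.
L = 241.1186 + 7*-23.708 = 75.1626


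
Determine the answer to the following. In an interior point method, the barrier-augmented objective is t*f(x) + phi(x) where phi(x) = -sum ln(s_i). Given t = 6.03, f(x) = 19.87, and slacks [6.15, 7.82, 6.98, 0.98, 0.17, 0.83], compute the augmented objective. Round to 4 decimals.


Step 1: Compute log-barrier.
ln values: [1.8165, 2.0567, 1.943, -0.0202, -1.772, -0.1863]
phi = -(1.8165 + 2.0567 + 1.943 - 0.0202 - 1.772 - 0.1863) = -3.8377
Step 2: Compute augmented objective.
t*f(x) = 6.03*19.87 = 119.8161
Total = 119.8161 - 3.8377 = 115.9784


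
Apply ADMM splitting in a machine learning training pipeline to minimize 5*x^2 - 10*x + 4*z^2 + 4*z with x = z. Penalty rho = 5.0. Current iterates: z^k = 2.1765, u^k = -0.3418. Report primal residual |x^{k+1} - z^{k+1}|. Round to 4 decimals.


ADMM iteration with rho = 5.0, z^k = 2.1765, u^k = -0.3418
Step 1: x-update.
Minimize 5*x^2 - 10*x + (5.0/2)*(x - 2.1765 - 0.3418)^2
FOC: (2*5 + 5.0)*x = 10 + 5.0*(2.1765 + 0.3418)
x^{k+1} = 1.5061
Step 2: z-update.
Minimize 4*z^2 + 4*z + (5.0/2)*(1.5061 - z - 0.3418)^2
FOC: (2*4 + 5.0)*z = -4 + 5.0*(1.5061 - 0.3418)
z^{k+1} = 0.1401
Step 3: u-update.
u^{k+1} = -0.3418 + 1.5061 - 0.1401 = 1.0242
Step 4: Primal residual = |1.5061 - 0.1401| = 1.366


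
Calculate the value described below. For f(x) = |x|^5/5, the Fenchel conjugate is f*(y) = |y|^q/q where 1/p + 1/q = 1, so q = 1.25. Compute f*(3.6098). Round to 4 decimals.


The conjugate exponent q satisfies 1/p + 1/q = 1.
p = 5, so q = 5/(5 - 1) = 1.25
|y|^q = 3.6098^1.25 = 4.9757
f*(3.6098) = 4.9757 / 1.25 = 3.9806


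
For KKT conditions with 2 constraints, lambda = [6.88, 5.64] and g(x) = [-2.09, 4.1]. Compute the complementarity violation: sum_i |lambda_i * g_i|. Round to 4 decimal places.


KKT complementary slackness check:
lambda_1 * g_1 = 6.88 * -2.09 = -14.3792
lambda_2 * g_2 = 5.64 * 4.1 = 23.124
Total violation = 14.3792 + 23.124 = 37.5032


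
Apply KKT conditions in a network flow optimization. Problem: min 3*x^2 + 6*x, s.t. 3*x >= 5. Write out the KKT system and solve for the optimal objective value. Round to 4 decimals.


Step 1: Try lambda = 0 (constraint inactive).
x_unc = -6/(2*3) = -1.0
Check: 3*-1.0 = -3.0 < 5 -- violated!
Step 2: Constraint must be active: 3*x = 5
x* = 5/3 = 1.6667 (rounded; the exact value 5/3 is used below)
lambda = (2*3*(5/3) + 6)/3 = 5.3333
Step 3: Compute optimal value.
f(x*) = 3*(5/3)^2 + 6*(5/3) = 18.3333


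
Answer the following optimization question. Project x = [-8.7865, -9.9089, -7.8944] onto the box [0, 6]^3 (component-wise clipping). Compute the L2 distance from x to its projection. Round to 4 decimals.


Project each component onto [0, 6].
clip(-8.7865) = 0.0, clip(-9.9089) = 0.0, clip(-7.8944) = 0.0
Projection = [0.0, 0.0, 0.0]
Squared diffs: [77.2026, 98.1863, 62.3216]
Distance = sqrt(237.7105) = 15.4179


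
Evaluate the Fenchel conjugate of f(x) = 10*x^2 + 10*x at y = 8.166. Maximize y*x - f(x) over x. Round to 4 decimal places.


f*(y) = sup_x {y*x - a*x^2 - b*x} = sup_x {(y-b)*x - a*x^2}
FOC: (y - b) - 2a*x = 0 => x* = (y - b)/(2a)
x* = (8.166 - 10)/(2*10) = -0.0917
f*(8.166) = (y-b)^2/(4a) = (8.166 - 10)^2/(4*10)
= 3.3636/40 = 0.0841


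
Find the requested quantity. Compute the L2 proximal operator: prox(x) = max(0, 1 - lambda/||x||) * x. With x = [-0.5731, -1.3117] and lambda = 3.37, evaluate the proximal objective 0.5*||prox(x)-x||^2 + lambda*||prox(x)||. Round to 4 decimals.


Step 1: Compute ||x||.
||x|| = 1.4314
Step 2: Compute scaling factor.
scale = max(0, 1 - 3.37/1.4314) = 0.0
Step 3: prox(x) = [-0.0, -0.0]
||prox(x)|| = 0.0
Step 4: Proximal objective.
0.5*||prox-x||^2 = 1.0245
lambda*||prox|| = 0.0
Total = 1.0245


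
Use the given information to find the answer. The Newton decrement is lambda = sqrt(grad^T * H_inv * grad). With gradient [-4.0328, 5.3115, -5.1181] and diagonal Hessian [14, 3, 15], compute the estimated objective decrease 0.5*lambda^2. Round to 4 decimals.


Step 1: H is diagonal, so H^(-1) * g = [-0.2881, 1.7705, -0.3412].
Step 2: g^T H^(-1) g = sum_i g_i^2 / H_ii
  = (-4.0328)^2/14 + (5.3115)^2/3 + (-5.1181)^2/15
  = 1.1617 + 9.404 + 1.7463 = 12.312
Step 3: Objective decrease = 0.5 * g^T H^(-1) g = 6.156


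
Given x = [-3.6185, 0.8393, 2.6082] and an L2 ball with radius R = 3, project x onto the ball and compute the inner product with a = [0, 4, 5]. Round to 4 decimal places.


Step 1: Compute ||x|| (intermediates to 6 decimals).
||x|| = sqrt((-3.6185)^2 + 0.8393^2 + 2.6082^2) = 4.538797
Step 2: Project.
Since ||x|| > R, scale = R/||x|| = 3/4.538797 = 0.660968, proj(x) = scale * x
proj(x) = [-2.391713, 0.55475, 1.723937]
Step 3: Dot product.
a^T * proj(x) = 0*(-2.391713) + 4*0.55475 + 5*1.723937 = 10.8387


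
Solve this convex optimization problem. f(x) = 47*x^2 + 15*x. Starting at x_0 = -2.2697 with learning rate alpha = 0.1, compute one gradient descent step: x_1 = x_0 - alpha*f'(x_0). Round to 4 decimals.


We compute the gradient at x_0 and apply the update.
f'(x) = 94*x + 15
f'(-2.2697) = 94*-2.2697 + 15 = -198.3518
x_1 = -2.2697 - 0.1*-198.3518 = 17.5655


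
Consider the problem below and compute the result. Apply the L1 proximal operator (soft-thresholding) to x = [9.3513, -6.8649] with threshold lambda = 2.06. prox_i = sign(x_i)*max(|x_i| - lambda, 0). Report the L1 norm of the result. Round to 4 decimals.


Soft-thresholding with lambda = 2.06:
prox(9.3513) = sign(9.3513)*max(|9.3513| - 2.06, 0) = 7.2913
prox(-6.8649) = sign(-6.8649)*max(|-6.8649| - 2.06, 0) = -4.8049
prox(x) = [7.2913, -4.8049]
||prox(x)||_1 = 7.2913 + 4.8049 = 12.0962


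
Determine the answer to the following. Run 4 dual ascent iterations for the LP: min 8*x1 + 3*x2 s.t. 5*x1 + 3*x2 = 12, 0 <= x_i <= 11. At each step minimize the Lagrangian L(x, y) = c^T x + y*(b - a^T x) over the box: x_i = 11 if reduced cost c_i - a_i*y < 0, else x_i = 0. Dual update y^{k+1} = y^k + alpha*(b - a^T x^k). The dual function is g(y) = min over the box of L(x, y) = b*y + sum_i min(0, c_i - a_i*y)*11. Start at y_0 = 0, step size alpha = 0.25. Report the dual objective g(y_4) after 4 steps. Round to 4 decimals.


Dual ascent for LP: min 8*x1 + 3*x2, 5*x1 + 3*x2 = 12, 0 <= x_i <= 11
Step 1: y^k = 0.0, reduced costs: (8.0, 3.0)
  x^k = (0.0, 0.0), subgradient = b - a^T x = 12.0
  y^{k+1} = 0.0 + 0.25*12.0 = 3.0
Step 2: y^k = 3.0, reduced costs: (-7.0, -6.0)
  x^k = (11.0, 11.0), subgradient = b - a^T x = -76.0
  y^{k+1} = 3.0 + 0.25*-76.0 = -16.0
Step 3: y^k = -16.0, reduced costs: (88.0, 51.0)
  x^k = (0.0, 0.0), subgradient = b - a^T x = 12.0
  y^{k+1} = -16.0 + 0.25*12.0 = -13.0
Step 4: y^k = -13.0, reduced costs: (73.0, 42.0)
  x^k = (0.0, 0.0), subgradient = b - a^T x = 12.0
  y^{k+1} = -13.0 + 0.25*12.0 = -10.0
Dual objective at y_4 = -10.0: reduced costs (58.0, 33.0), box minimizer x = (0.0, 0.0)
g(y_4) = b*y + (c1 - a1*y)*x1 + (c2 - a2*y)*x2 = 12*(-10.0) + 58.0*0.0 + 33.0*0.0 = -120.0 + 0.0 + 0.0 = -120.0


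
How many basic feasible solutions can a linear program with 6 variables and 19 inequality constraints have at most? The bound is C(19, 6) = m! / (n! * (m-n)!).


Each vertex corresponds to some choice of n active constraints out of m, so the number of vertices is at most C(m, n) = m! / (n!(m-n)!).
m = 19, n = 6
Numerator: 19 * 18 * 17 * 16 * 15 * 14
Denominator: 6! = 720
C(19, 6) = 27132


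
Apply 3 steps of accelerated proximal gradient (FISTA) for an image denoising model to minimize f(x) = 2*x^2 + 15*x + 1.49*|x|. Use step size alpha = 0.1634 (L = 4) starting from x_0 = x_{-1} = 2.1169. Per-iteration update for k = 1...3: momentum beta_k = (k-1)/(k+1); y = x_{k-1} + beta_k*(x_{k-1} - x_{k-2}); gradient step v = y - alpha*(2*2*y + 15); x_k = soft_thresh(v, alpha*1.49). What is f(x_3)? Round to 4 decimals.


FISTA on f(x) = 2*x^2 + 15*x + 1.49*|x|
L = 4, alpha = 0.1634
Iteration 1: beta = 0.0, y = 2.1169 + 0.0*(2.1169 - 2.1169) = 2.1169
  grad(y) = 23.4676, v = y - alpha*grad = -1.7177
  prox(v) = soft_thresh(-1.7177, 0.2435) = -1.4742
Iteration 2: beta = 0.3333, y = -1.4742 + 0.3333*(-1.4742 - 2.1169) = -2.6713
  grad(y) = 4.3149, v = y - alpha*grad = -3.3763
  prox(v) = soft_thresh(-3.3763, 0.2435) = -3.1329
Iteration 3: beta = 0.5, y = -3.1329 + 0.5*(-3.1329 + 1.4742) = -3.9622
  grad(y) = -0.8487, v = y - alpha*grad = -3.8235
  prox(v) = soft_thresh(-3.8235, 0.2435) = -3.58
f(x_3) = 2*(-3.58)^2 + 15*(-3.58) + 1.49*|-3.58| = -22.733


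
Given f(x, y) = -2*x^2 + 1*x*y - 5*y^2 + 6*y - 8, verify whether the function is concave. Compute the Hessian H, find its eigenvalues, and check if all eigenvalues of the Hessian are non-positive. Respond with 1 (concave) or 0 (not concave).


The Hessian of f(x,y) = -2*x^2 + 1*x*y - 5*y^2 + 6*y - 8 is:
H = [[-4, 1], [1, -10]]
Trace = -4 - 10 = -14
Determinant = -4*-10 - (1)^2 = 39
Discriminant = (-14)^2 - 4*39 = 40.0
Eigenvalues: lambda_1 = -10.1623, lambda_2 = -3.8377
The function is concave.

1


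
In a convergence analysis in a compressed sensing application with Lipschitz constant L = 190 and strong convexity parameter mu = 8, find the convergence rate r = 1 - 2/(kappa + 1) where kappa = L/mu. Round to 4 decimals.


Step 1: Compute the condition number.
kappa = L/mu = 190/8 = 23.75
Step 2: Compute the convergence rate.
r = 1 - 2/(kappa + 1) = 1 - 2*mu/(L + mu) = (L - mu)/(L + mu) = 182/198 = 0.9192


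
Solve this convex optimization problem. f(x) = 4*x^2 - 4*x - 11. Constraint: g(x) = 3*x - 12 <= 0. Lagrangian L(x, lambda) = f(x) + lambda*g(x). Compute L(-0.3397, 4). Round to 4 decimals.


Step 1: Evaluate f(x).
f(-0.3397) = 4*(-0.3397)^2 - 4*(-0.3397) - 11 = -9.1796
Step 2: Evaluate g(x).
g(-0.3397) = 3*-0.3397 - 12 = -13.0191
Step 3: Compute Lagrangian.
L = -9.1796 + 4*-13.0191 = -61.256


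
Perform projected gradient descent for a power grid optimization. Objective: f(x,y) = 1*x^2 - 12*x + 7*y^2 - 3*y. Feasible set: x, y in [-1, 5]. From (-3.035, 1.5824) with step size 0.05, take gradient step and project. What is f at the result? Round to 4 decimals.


Step 1: Compute gradient at (-3.035, 1.5824).
grad_x = 2*1*-3.035 - 12 = -18.07
grad_y = 2*7*1.5824 - 3 = 19.1536
Step 2: Gradient step.
x_raw = -3.035 - 0.05*-18.07 = -2.1315
y_raw = 1.5824 - 0.05*19.1536 = 0.6247
Step 3: Project onto [-1, 5].
x_proj = clip(-2.1315) = -1.0
y_proj = clip(0.6247) = 0.6247
Step 4: Evaluate f.
f(-1.0, 0.6247) = 13.8578


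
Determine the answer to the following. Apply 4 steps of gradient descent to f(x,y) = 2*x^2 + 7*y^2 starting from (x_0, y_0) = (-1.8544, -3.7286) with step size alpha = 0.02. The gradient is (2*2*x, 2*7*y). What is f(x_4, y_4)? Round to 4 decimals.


Gradient descent on f(x,y) = 2*x^2 + 7*y^2.
Starting point: (-1.8544, -3.7286), alpha = 0.02
Step 1: grad_x = 2*2*-1.8544 = -7.4176, grad_y = 2*7*-3.7286 = -52.2004
  x_1 = -1.8544 - 0.02*-7.4176 = -1.706
  y_1 = -3.7286 - 0.02*-52.2004 = -2.6846
Step 2: grad_x = 2*2*-1.706 = -6.8242, grad_y = 2*7*-2.6846 = -37.5843
  x_2 = -1.706 - 0.02*-6.8242 = -1.5696
  y_2 = -2.6846 - 0.02*-37.5843 = -1.9329
Step 3: grad_x = 2*2*-1.5696 = -6.2783, grad_y = 2*7*-1.9329 = -27.0607
  x_3 = -1.5696 - 0.02*-6.2783 = -1.444
  y_3 = -1.9329 - 0.02*-27.0607 = -1.3917
Step 4: grad_x = 2*2*-1.444 = -5.776, grad_y = 2*7*-1.3917 = -19.4837
  x_4 = -1.444 - 0.02*-5.776 = -1.3285
  y_4 = -1.3917 - 0.02*-19.4837 = -1.002
f(-1.3285, -1.002) = 2*(-1.3285)^2 + 7*(-1.002)^2 = 10.558


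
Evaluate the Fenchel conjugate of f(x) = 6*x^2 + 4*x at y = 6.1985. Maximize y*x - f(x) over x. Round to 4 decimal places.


f*(y) = sup_x {y*x - a*x^2 - b*x} = sup_x {(y-b)*x - a*x^2}
FOC: (y - b) - 2a*x = 0 => x* = (y - b)/(2a)
x* = (6.1985 - 4)/(2*6) = 0.1832
f*(6.1985) = (y-b)^2/(4a) = (6.1985 - 4)^2/(4*6)
= 4.8334/24 = 0.2014


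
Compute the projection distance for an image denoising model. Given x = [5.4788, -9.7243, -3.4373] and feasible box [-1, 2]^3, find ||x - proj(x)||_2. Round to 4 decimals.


Project each component onto [-1, 2].
clip(5.4788) = 2.0, clip(-9.7243) = -1.0, clip(-3.4373) = -1.0
Projection = [2.0, -1.0, -1.0]
Squared diffs: [12.102, 76.1134, 5.9404]
Distance = sqrt(94.1558) = 9.7034


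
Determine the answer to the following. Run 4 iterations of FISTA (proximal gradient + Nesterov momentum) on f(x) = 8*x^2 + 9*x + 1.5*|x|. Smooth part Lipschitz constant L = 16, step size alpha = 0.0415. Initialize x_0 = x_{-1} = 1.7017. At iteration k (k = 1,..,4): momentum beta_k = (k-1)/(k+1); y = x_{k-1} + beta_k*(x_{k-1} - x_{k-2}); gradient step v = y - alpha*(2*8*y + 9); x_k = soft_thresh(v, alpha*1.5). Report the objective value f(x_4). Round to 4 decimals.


FISTA on f(x) = 8*x^2 + 9*x + 1.5*|x|
L = 16, alpha = 0.0415
Iteration 1: beta = 0.0, y = 1.7017 + 0.0*(1.7017 - 1.7017) = 1.7017
  grad(y) = 36.2272, v = y - alpha*grad = 0.1983
  prox(v) = soft_thresh(0.1983, 0.0623) = 0.136
Iteration 2: beta = 0.3333, y = 0.136 + 0.3333*(0.136 - 1.7017) = -0.3859
  grad(y) = 2.8261, v = y - alpha*grad = -0.5032
  prox(v) = soft_thresh(-0.5032, 0.0623) = -0.4409
Iteration 3: beta = 0.5, y = -0.4409 + 0.5*(-0.4409 - 0.136) = -0.7294
  grad(y) = -2.6698, v = y - alpha*grad = -0.6186
  prox(v) = soft_thresh(-0.6186, 0.0623) = -0.5563
Iteration 4: beta = 0.6, y = -0.5563 + 0.6*(-0.5563 + 0.4409) = -0.6256
  grad(y) = -1.009, v = y - alpha*grad = -0.5837
  prox(v) = soft_thresh(-0.5837, 0.0623) = -0.5214
f(x_4) = 8*(-0.5214)^2 + 9*(-0.5214) + 1.5*|-0.5214| = -1.7356


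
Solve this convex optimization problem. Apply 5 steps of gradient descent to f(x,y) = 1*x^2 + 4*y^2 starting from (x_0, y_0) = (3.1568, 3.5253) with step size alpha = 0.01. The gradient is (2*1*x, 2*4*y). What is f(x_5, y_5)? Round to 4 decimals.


Gradient descent on f(x,y) = 1*x^2 + 4*y^2.
Starting point: (3.1568, 3.5253), alpha = 0.01
Step 1: grad_x = 2*1*3.1568 = 6.3136, grad_y = 2*4*3.5253 = 28.2024
  x_1 = 3.1568 - 0.01*6.3136 = 3.0937
  y_1 = 3.5253 - 0.01*28.2024 = 3.2433
Step 2: grad_x = 2*1*3.0937 = 6.1873, grad_y = 2*4*3.2433 = 25.9462
  x_2 = 3.0937 - 0.01*6.1873 = 3.0318
  y_2 = 3.2433 - 0.01*25.9462 = 2.9838
Step 3: grad_x = 2*1*3.0318 = 6.0636, grad_y = 2*4*2.9838 = 23.8705
  x_3 = 3.0318 - 0.01*6.0636 = 2.9712
  y_3 = 2.9838 - 0.01*23.8705 = 2.7451
Step 4: grad_x = 2*1*2.9712 = 5.9423, grad_y = 2*4*2.7451 = 21.9609
  x_4 = 2.9712 - 0.01*5.9423 = 2.9117
  y_4 = 2.7451 - 0.01*21.9609 = 2.5255
Step 5: grad_x = 2*1*2.9117 = 5.8235, grad_y = 2*4*2.5255 = 20.204
  x_5 = 2.9117 - 0.01*5.8235 = 2.8535
  y_5 = 2.5255 - 0.01*20.204 = 2.3235
f(2.8535, 2.3235) = 1*2.8535^2 + 4*2.3235^2 = 29.7363


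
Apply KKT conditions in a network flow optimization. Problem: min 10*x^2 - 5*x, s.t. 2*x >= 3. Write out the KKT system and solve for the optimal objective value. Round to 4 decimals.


Step 1: Try lambda = 0 (constraint inactive).
x_unc = 5/(2*10) = 0.25
Check: 2*0.25 = 0.5 < 3 -- violated!
Step 2: Constraint must be active: 2*x = 3
x* = 3/2 = 1.5
lambda = (2*10*1.5 - 5)/2 = 12.5
Step 3: Compute optimal value.
f(x*) = 10*1.5^2 - 5*1.5 = 15.0
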